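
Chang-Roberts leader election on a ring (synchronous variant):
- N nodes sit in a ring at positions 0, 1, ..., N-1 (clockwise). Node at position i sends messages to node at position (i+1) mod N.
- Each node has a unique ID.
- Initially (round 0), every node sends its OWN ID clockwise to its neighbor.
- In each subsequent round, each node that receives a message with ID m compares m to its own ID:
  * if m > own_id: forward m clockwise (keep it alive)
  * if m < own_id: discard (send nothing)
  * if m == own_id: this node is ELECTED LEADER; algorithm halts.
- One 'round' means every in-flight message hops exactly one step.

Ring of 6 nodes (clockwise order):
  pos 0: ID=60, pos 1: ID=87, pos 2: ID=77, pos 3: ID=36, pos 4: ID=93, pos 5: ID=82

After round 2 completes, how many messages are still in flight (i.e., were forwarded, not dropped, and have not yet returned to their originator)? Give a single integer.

Round 1: pos1(id87) recv 60: drop; pos2(id77) recv 87: fwd; pos3(id36) recv 77: fwd; pos4(id93) recv 36: drop; pos5(id82) recv 93: fwd; pos0(id60) recv 82: fwd
Round 2: pos3(id36) recv 87: fwd; pos4(id93) recv 77: drop; pos0(id60) recv 93: fwd; pos1(id87) recv 82: drop
After round 2: 2 messages still in flight

Answer: 2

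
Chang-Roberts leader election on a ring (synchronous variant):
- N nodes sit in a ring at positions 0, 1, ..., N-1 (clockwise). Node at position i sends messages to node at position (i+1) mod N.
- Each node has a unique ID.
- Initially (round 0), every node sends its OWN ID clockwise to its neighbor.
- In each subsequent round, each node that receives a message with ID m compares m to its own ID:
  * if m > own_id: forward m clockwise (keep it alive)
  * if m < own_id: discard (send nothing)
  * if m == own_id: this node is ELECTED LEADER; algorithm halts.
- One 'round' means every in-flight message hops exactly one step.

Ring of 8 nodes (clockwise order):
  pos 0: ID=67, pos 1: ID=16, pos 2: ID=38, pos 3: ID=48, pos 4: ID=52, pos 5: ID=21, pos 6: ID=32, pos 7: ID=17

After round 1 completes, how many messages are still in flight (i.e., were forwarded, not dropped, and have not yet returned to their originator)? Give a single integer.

Round 1: pos1(id16) recv 67: fwd; pos2(id38) recv 16: drop; pos3(id48) recv 38: drop; pos4(id52) recv 48: drop; pos5(id21) recv 52: fwd; pos6(id32) recv 21: drop; pos7(id17) recv 32: fwd; pos0(id67) recv 17: drop
After round 1: 3 messages still in flight

Answer: 3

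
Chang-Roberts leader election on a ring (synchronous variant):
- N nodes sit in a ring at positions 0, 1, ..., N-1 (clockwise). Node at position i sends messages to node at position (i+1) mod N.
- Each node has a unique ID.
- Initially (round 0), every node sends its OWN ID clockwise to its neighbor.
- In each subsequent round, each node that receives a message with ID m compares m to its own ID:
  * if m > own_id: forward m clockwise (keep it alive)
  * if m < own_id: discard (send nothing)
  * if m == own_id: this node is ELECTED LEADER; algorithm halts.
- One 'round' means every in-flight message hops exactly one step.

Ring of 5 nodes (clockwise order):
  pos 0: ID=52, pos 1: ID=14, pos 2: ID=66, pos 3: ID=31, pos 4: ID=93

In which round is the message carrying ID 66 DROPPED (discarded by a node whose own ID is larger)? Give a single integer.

Answer: 2

Derivation:
Round 1: pos1(id14) recv 52: fwd; pos2(id66) recv 14: drop; pos3(id31) recv 66: fwd; pos4(id93) recv 31: drop; pos0(id52) recv 93: fwd
Round 2: pos2(id66) recv 52: drop; pos4(id93) recv 66: drop; pos1(id14) recv 93: fwd
Round 3: pos2(id66) recv 93: fwd
Round 4: pos3(id31) recv 93: fwd
Round 5: pos4(id93) recv 93: ELECTED
Message ID 66 originates at pos 2; dropped at pos 4 in round 2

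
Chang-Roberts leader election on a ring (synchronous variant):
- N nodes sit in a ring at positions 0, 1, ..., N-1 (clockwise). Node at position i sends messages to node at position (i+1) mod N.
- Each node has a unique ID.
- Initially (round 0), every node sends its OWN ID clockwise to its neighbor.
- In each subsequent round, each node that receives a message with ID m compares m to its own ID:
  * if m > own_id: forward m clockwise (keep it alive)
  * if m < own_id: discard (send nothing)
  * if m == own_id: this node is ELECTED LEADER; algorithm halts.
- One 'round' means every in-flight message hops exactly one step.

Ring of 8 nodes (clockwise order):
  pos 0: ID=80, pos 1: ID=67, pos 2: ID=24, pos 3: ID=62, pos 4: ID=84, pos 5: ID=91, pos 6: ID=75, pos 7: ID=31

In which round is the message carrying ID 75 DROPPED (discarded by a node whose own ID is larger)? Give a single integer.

Answer: 2

Derivation:
Round 1: pos1(id67) recv 80: fwd; pos2(id24) recv 67: fwd; pos3(id62) recv 24: drop; pos4(id84) recv 62: drop; pos5(id91) recv 84: drop; pos6(id75) recv 91: fwd; pos7(id31) recv 75: fwd; pos0(id80) recv 31: drop
Round 2: pos2(id24) recv 80: fwd; pos3(id62) recv 67: fwd; pos7(id31) recv 91: fwd; pos0(id80) recv 75: drop
Round 3: pos3(id62) recv 80: fwd; pos4(id84) recv 67: drop; pos0(id80) recv 91: fwd
Round 4: pos4(id84) recv 80: drop; pos1(id67) recv 91: fwd
Round 5: pos2(id24) recv 91: fwd
Round 6: pos3(id62) recv 91: fwd
Round 7: pos4(id84) recv 91: fwd
Round 8: pos5(id91) recv 91: ELECTED
Message ID 75 originates at pos 6; dropped at pos 0 in round 2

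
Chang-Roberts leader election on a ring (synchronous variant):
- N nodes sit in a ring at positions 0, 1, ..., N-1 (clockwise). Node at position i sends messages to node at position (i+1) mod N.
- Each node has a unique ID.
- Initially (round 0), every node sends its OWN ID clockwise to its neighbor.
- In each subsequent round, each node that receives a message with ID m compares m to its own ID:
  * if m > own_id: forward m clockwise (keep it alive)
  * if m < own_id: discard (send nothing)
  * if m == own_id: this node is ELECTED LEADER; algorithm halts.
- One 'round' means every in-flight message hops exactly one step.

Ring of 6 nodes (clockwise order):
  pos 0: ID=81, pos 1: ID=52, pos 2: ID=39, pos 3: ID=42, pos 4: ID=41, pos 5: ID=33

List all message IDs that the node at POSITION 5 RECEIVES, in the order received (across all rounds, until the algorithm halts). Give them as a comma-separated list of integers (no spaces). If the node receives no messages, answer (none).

Answer: 41,42,52,81

Derivation:
Round 1: pos1(id52) recv 81: fwd; pos2(id39) recv 52: fwd; pos3(id42) recv 39: drop; pos4(id41) recv 42: fwd; pos5(id33) recv 41: fwd; pos0(id81) recv 33: drop
Round 2: pos2(id39) recv 81: fwd; pos3(id42) recv 52: fwd; pos5(id33) recv 42: fwd; pos0(id81) recv 41: drop
Round 3: pos3(id42) recv 81: fwd; pos4(id41) recv 52: fwd; pos0(id81) recv 42: drop
Round 4: pos4(id41) recv 81: fwd; pos5(id33) recv 52: fwd
Round 5: pos5(id33) recv 81: fwd; pos0(id81) recv 52: drop
Round 6: pos0(id81) recv 81: ELECTED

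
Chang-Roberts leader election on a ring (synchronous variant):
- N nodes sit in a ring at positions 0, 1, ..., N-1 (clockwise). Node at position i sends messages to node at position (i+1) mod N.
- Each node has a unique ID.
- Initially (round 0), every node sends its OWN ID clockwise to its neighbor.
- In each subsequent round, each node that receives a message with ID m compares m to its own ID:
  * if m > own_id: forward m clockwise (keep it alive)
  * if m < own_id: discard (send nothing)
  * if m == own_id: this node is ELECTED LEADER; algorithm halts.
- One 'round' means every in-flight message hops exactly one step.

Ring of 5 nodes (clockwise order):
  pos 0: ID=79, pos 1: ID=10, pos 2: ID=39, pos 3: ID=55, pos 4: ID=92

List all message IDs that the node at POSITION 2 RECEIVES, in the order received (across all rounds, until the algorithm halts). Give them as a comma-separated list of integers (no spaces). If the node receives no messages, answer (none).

Answer: 10,79,92

Derivation:
Round 1: pos1(id10) recv 79: fwd; pos2(id39) recv 10: drop; pos3(id55) recv 39: drop; pos4(id92) recv 55: drop; pos0(id79) recv 92: fwd
Round 2: pos2(id39) recv 79: fwd; pos1(id10) recv 92: fwd
Round 3: pos3(id55) recv 79: fwd; pos2(id39) recv 92: fwd
Round 4: pos4(id92) recv 79: drop; pos3(id55) recv 92: fwd
Round 5: pos4(id92) recv 92: ELECTED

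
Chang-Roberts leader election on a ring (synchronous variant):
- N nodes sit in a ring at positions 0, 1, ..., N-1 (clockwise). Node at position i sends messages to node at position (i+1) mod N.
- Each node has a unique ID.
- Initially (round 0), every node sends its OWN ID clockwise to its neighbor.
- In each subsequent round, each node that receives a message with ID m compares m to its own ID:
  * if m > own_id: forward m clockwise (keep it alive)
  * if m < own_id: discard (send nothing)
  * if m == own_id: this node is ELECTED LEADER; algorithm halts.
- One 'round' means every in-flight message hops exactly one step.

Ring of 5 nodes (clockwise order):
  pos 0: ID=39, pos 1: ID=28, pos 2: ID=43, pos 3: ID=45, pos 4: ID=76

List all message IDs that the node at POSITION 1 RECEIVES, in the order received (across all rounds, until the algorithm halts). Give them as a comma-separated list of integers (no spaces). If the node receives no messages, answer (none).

Round 1: pos1(id28) recv 39: fwd; pos2(id43) recv 28: drop; pos3(id45) recv 43: drop; pos4(id76) recv 45: drop; pos0(id39) recv 76: fwd
Round 2: pos2(id43) recv 39: drop; pos1(id28) recv 76: fwd
Round 3: pos2(id43) recv 76: fwd
Round 4: pos3(id45) recv 76: fwd
Round 5: pos4(id76) recv 76: ELECTED

Answer: 39,76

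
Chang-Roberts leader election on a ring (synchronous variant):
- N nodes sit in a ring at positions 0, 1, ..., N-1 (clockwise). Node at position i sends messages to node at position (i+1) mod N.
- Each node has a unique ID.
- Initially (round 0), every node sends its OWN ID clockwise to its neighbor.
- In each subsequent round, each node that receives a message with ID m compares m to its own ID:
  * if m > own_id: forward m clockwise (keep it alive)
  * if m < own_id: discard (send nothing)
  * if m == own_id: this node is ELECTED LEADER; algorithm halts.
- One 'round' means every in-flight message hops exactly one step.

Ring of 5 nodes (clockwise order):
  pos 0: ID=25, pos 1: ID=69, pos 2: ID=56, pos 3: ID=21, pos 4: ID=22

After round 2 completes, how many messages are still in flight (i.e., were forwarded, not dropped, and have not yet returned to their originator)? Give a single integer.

Answer: 2

Derivation:
Round 1: pos1(id69) recv 25: drop; pos2(id56) recv 69: fwd; pos3(id21) recv 56: fwd; pos4(id22) recv 21: drop; pos0(id25) recv 22: drop
Round 2: pos3(id21) recv 69: fwd; pos4(id22) recv 56: fwd
After round 2: 2 messages still in flight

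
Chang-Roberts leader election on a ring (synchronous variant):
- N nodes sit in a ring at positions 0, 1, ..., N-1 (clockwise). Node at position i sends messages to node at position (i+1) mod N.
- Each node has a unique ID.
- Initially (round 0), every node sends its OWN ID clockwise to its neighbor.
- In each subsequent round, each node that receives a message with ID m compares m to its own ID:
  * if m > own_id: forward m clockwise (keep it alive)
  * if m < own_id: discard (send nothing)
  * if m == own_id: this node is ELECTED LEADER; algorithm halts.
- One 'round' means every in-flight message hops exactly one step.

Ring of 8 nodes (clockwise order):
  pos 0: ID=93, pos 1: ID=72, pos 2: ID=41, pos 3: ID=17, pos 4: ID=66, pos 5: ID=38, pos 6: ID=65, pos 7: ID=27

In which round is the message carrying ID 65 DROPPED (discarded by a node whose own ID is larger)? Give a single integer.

Round 1: pos1(id72) recv 93: fwd; pos2(id41) recv 72: fwd; pos3(id17) recv 41: fwd; pos4(id66) recv 17: drop; pos5(id38) recv 66: fwd; pos6(id65) recv 38: drop; pos7(id27) recv 65: fwd; pos0(id93) recv 27: drop
Round 2: pos2(id41) recv 93: fwd; pos3(id17) recv 72: fwd; pos4(id66) recv 41: drop; pos6(id65) recv 66: fwd; pos0(id93) recv 65: drop
Round 3: pos3(id17) recv 93: fwd; pos4(id66) recv 72: fwd; pos7(id27) recv 66: fwd
Round 4: pos4(id66) recv 93: fwd; pos5(id38) recv 72: fwd; pos0(id93) recv 66: drop
Round 5: pos5(id38) recv 93: fwd; pos6(id65) recv 72: fwd
Round 6: pos6(id65) recv 93: fwd; pos7(id27) recv 72: fwd
Round 7: pos7(id27) recv 93: fwd; pos0(id93) recv 72: drop
Round 8: pos0(id93) recv 93: ELECTED
Message ID 65 originates at pos 6; dropped at pos 0 in round 2

Answer: 2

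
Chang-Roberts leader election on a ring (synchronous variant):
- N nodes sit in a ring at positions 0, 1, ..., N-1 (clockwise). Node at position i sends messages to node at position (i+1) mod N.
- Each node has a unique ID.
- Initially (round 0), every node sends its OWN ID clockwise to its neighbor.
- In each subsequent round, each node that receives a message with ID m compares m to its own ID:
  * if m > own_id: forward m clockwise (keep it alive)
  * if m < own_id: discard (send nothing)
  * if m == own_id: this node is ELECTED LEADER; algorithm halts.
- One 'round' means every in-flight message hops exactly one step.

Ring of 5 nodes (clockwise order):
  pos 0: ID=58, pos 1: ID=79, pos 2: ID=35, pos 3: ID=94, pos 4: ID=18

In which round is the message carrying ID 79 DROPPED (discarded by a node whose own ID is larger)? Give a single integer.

Round 1: pos1(id79) recv 58: drop; pos2(id35) recv 79: fwd; pos3(id94) recv 35: drop; pos4(id18) recv 94: fwd; pos0(id58) recv 18: drop
Round 2: pos3(id94) recv 79: drop; pos0(id58) recv 94: fwd
Round 3: pos1(id79) recv 94: fwd
Round 4: pos2(id35) recv 94: fwd
Round 5: pos3(id94) recv 94: ELECTED
Message ID 79 originates at pos 1; dropped at pos 3 in round 2

Answer: 2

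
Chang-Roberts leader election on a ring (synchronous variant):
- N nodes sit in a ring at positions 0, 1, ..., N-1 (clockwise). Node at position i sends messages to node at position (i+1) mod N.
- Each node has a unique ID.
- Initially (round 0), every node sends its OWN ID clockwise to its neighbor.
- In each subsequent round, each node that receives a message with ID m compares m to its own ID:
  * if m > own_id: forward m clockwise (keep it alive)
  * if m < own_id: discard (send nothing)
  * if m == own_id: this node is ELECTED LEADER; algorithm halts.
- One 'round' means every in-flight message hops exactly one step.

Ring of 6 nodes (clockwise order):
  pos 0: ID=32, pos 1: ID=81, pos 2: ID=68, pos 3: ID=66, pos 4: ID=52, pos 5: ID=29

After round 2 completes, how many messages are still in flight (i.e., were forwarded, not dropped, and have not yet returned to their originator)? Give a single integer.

Round 1: pos1(id81) recv 32: drop; pos2(id68) recv 81: fwd; pos3(id66) recv 68: fwd; pos4(id52) recv 66: fwd; pos5(id29) recv 52: fwd; pos0(id32) recv 29: drop
Round 2: pos3(id66) recv 81: fwd; pos4(id52) recv 68: fwd; pos5(id29) recv 66: fwd; pos0(id32) recv 52: fwd
After round 2: 4 messages still in flight

Answer: 4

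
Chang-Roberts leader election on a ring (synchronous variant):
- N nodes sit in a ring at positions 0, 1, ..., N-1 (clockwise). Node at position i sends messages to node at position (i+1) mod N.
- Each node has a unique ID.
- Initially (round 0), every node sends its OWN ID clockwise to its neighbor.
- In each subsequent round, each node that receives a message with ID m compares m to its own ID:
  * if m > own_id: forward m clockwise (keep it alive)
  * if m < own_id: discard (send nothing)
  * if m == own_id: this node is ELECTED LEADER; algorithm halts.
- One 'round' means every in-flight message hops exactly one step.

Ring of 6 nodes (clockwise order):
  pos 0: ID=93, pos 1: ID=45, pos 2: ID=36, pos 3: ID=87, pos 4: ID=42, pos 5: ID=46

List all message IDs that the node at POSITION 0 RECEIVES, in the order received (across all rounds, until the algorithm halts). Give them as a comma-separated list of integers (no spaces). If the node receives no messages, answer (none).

Answer: 46,87,93

Derivation:
Round 1: pos1(id45) recv 93: fwd; pos2(id36) recv 45: fwd; pos3(id87) recv 36: drop; pos4(id42) recv 87: fwd; pos5(id46) recv 42: drop; pos0(id93) recv 46: drop
Round 2: pos2(id36) recv 93: fwd; pos3(id87) recv 45: drop; pos5(id46) recv 87: fwd
Round 3: pos3(id87) recv 93: fwd; pos0(id93) recv 87: drop
Round 4: pos4(id42) recv 93: fwd
Round 5: pos5(id46) recv 93: fwd
Round 6: pos0(id93) recv 93: ELECTED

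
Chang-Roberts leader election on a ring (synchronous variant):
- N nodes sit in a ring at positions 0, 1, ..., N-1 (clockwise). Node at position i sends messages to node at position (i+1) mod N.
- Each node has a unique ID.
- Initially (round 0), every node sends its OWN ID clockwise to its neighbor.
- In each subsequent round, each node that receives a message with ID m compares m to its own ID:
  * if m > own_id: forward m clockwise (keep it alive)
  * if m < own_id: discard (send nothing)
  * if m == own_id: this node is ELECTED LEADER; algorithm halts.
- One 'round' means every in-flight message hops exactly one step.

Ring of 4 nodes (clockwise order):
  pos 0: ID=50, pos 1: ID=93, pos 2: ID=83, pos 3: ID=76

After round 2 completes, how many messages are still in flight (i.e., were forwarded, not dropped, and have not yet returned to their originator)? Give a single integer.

Answer: 2

Derivation:
Round 1: pos1(id93) recv 50: drop; pos2(id83) recv 93: fwd; pos3(id76) recv 83: fwd; pos0(id50) recv 76: fwd
Round 2: pos3(id76) recv 93: fwd; pos0(id50) recv 83: fwd; pos1(id93) recv 76: drop
After round 2: 2 messages still in flight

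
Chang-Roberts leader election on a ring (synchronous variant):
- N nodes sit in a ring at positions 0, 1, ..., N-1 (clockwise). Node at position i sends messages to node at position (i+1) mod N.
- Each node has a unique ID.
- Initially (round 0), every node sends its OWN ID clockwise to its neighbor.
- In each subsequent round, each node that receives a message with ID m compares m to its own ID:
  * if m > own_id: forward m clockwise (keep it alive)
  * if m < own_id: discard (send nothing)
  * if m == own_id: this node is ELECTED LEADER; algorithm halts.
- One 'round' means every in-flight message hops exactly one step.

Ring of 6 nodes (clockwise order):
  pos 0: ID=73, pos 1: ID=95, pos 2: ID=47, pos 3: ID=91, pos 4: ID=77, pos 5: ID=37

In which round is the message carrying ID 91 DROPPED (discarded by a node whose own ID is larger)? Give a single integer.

Answer: 4

Derivation:
Round 1: pos1(id95) recv 73: drop; pos2(id47) recv 95: fwd; pos3(id91) recv 47: drop; pos4(id77) recv 91: fwd; pos5(id37) recv 77: fwd; pos0(id73) recv 37: drop
Round 2: pos3(id91) recv 95: fwd; pos5(id37) recv 91: fwd; pos0(id73) recv 77: fwd
Round 3: pos4(id77) recv 95: fwd; pos0(id73) recv 91: fwd; pos1(id95) recv 77: drop
Round 4: pos5(id37) recv 95: fwd; pos1(id95) recv 91: drop
Round 5: pos0(id73) recv 95: fwd
Round 6: pos1(id95) recv 95: ELECTED
Message ID 91 originates at pos 3; dropped at pos 1 in round 4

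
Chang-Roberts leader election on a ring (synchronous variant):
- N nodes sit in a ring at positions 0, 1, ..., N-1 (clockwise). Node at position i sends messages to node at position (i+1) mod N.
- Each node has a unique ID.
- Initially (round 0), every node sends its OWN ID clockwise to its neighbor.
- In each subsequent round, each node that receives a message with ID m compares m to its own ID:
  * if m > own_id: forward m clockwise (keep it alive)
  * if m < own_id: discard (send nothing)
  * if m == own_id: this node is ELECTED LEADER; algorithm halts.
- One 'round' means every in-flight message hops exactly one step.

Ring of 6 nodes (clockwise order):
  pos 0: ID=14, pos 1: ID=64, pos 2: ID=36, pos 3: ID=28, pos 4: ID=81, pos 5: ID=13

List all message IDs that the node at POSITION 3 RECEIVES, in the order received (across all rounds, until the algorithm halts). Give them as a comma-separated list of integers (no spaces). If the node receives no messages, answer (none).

Answer: 36,64,81

Derivation:
Round 1: pos1(id64) recv 14: drop; pos2(id36) recv 64: fwd; pos3(id28) recv 36: fwd; pos4(id81) recv 28: drop; pos5(id13) recv 81: fwd; pos0(id14) recv 13: drop
Round 2: pos3(id28) recv 64: fwd; pos4(id81) recv 36: drop; pos0(id14) recv 81: fwd
Round 3: pos4(id81) recv 64: drop; pos1(id64) recv 81: fwd
Round 4: pos2(id36) recv 81: fwd
Round 5: pos3(id28) recv 81: fwd
Round 6: pos4(id81) recv 81: ELECTED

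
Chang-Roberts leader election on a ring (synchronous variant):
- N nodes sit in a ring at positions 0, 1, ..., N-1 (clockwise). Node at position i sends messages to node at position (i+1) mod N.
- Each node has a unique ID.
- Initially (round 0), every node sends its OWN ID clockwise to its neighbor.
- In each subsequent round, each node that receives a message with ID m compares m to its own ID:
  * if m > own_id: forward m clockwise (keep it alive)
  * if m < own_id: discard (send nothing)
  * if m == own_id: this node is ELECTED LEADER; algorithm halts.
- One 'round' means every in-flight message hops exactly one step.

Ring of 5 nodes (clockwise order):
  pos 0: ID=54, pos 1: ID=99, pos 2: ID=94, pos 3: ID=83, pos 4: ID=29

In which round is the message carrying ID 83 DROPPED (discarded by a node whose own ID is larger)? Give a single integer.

Answer: 3

Derivation:
Round 1: pos1(id99) recv 54: drop; pos2(id94) recv 99: fwd; pos3(id83) recv 94: fwd; pos4(id29) recv 83: fwd; pos0(id54) recv 29: drop
Round 2: pos3(id83) recv 99: fwd; pos4(id29) recv 94: fwd; pos0(id54) recv 83: fwd
Round 3: pos4(id29) recv 99: fwd; pos0(id54) recv 94: fwd; pos1(id99) recv 83: drop
Round 4: pos0(id54) recv 99: fwd; pos1(id99) recv 94: drop
Round 5: pos1(id99) recv 99: ELECTED
Message ID 83 originates at pos 3; dropped at pos 1 in round 3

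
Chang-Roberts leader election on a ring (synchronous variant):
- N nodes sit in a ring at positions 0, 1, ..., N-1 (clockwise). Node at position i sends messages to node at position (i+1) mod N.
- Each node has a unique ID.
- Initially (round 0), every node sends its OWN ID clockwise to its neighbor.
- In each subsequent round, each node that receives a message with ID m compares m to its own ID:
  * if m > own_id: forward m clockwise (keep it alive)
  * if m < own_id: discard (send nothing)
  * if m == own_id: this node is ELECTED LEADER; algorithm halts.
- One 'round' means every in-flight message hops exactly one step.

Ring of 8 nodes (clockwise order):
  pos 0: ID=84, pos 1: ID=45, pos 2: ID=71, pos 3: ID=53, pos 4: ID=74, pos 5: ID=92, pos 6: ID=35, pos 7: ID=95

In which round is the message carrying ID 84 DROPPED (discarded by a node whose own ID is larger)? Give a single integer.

Answer: 5

Derivation:
Round 1: pos1(id45) recv 84: fwd; pos2(id71) recv 45: drop; pos3(id53) recv 71: fwd; pos4(id74) recv 53: drop; pos5(id92) recv 74: drop; pos6(id35) recv 92: fwd; pos7(id95) recv 35: drop; pos0(id84) recv 95: fwd
Round 2: pos2(id71) recv 84: fwd; pos4(id74) recv 71: drop; pos7(id95) recv 92: drop; pos1(id45) recv 95: fwd
Round 3: pos3(id53) recv 84: fwd; pos2(id71) recv 95: fwd
Round 4: pos4(id74) recv 84: fwd; pos3(id53) recv 95: fwd
Round 5: pos5(id92) recv 84: drop; pos4(id74) recv 95: fwd
Round 6: pos5(id92) recv 95: fwd
Round 7: pos6(id35) recv 95: fwd
Round 8: pos7(id95) recv 95: ELECTED
Message ID 84 originates at pos 0; dropped at pos 5 in round 5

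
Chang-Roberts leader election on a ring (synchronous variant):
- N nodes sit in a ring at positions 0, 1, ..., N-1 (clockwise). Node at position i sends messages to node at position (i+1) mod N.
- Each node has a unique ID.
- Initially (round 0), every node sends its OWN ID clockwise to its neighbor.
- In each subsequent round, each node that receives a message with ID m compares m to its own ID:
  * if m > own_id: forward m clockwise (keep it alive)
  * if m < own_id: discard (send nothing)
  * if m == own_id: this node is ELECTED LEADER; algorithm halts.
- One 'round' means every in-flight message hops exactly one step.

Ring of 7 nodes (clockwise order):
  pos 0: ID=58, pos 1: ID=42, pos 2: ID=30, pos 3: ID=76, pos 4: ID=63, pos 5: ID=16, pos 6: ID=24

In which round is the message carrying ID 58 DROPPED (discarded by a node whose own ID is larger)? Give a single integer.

Answer: 3

Derivation:
Round 1: pos1(id42) recv 58: fwd; pos2(id30) recv 42: fwd; pos3(id76) recv 30: drop; pos4(id63) recv 76: fwd; pos5(id16) recv 63: fwd; pos6(id24) recv 16: drop; pos0(id58) recv 24: drop
Round 2: pos2(id30) recv 58: fwd; pos3(id76) recv 42: drop; pos5(id16) recv 76: fwd; pos6(id24) recv 63: fwd
Round 3: pos3(id76) recv 58: drop; pos6(id24) recv 76: fwd; pos0(id58) recv 63: fwd
Round 4: pos0(id58) recv 76: fwd; pos1(id42) recv 63: fwd
Round 5: pos1(id42) recv 76: fwd; pos2(id30) recv 63: fwd
Round 6: pos2(id30) recv 76: fwd; pos3(id76) recv 63: drop
Round 7: pos3(id76) recv 76: ELECTED
Message ID 58 originates at pos 0; dropped at pos 3 in round 3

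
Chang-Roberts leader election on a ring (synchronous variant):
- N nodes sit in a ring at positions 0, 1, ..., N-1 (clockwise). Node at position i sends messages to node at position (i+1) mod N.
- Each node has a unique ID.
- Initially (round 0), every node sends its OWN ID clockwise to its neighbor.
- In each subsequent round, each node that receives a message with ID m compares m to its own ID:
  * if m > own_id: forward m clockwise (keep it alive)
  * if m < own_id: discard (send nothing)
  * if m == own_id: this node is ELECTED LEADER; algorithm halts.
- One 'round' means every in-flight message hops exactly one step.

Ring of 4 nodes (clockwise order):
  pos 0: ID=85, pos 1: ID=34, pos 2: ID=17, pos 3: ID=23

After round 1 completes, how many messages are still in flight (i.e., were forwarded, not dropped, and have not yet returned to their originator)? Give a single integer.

Answer: 2

Derivation:
Round 1: pos1(id34) recv 85: fwd; pos2(id17) recv 34: fwd; pos3(id23) recv 17: drop; pos0(id85) recv 23: drop
After round 1: 2 messages still in flight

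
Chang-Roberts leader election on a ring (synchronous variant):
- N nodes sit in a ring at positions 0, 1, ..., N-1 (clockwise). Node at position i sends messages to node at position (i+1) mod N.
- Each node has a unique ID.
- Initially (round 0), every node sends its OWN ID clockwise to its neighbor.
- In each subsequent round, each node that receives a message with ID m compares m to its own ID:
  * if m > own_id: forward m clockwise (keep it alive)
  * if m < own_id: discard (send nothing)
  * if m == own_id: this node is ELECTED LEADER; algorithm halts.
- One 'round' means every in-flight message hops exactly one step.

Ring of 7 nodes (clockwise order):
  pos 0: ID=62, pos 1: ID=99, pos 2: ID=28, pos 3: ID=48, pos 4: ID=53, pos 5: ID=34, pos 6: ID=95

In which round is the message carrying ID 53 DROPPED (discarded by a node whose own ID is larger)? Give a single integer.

Round 1: pos1(id99) recv 62: drop; pos2(id28) recv 99: fwd; pos3(id48) recv 28: drop; pos4(id53) recv 48: drop; pos5(id34) recv 53: fwd; pos6(id95) recv 34: drop; pos0(id62) recv 95: fwd
Round 2: pos3(id48) recv 99: fwd; pos6(id95) recv 53: drop; pos1(id99) recv 95: drop
Round 3: pos4(id53) recv 99: fwd
Round 4: pos5(id34) recv 99: fwd
Round 5: pos6(id95) recv 99: fwd
Round 6: pos0(id62) recv 99: fwd
Round 7: pos1(id99) recv 99: ELECTED
Message ID 53 originates at pos 4; dropped at pos 6 in round 2

Answer: 2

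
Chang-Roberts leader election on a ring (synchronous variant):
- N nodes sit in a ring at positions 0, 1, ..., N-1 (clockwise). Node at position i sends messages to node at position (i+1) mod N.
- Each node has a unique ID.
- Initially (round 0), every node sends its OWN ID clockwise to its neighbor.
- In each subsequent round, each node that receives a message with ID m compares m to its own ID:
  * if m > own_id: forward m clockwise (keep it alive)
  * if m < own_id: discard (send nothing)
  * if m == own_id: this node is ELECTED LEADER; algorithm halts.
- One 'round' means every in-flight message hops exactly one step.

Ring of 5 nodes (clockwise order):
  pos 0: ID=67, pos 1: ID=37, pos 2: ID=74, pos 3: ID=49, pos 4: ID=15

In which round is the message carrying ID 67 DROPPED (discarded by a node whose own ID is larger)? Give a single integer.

Round 1: pos1(id37) recv 67: fwd; pos2(id74) recv 37: drop; pos3(id49) recv 74: fwd; pos4(id15) recv 49: fwd; pos0(id67) recv 15: drop
Round 2: pos2(id74) recv 67: drop; pos4(id15) recv 74: fwd; pos0(id67) recv 49: drop
Round 3: pos0(id67) recv 74: fwd
Round 4: pos1(id37) recv 74: fwd
Round 5: pos2(id74) recv 74: ELECTED
Message ID 67 originates at pos 0; dropped at pos 2 in round 2

Answer: 2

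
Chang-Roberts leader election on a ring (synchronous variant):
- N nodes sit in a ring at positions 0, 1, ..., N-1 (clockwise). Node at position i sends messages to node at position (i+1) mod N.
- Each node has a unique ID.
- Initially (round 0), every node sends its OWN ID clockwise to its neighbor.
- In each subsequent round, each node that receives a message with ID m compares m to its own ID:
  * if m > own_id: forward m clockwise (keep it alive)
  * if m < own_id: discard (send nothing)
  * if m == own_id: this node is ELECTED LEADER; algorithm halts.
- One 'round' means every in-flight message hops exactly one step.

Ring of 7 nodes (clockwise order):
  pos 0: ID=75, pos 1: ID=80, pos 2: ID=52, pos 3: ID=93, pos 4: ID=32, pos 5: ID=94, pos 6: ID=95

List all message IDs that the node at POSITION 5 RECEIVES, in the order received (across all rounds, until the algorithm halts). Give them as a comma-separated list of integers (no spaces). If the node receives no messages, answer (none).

Answer: 32,93,95

Derivation:
Round 1: pos1(id80) recv 75: drop; pos2(id52) recv 80: fwd; pos3(id93) recv 52: drop; pos4(id32) recv 93: fwd; pos5(id94) recv 32: drop; pos6(id95) recv 94: drop; pos0(id75) recv 95: fwd
Round 2: pos3(id93) recv 80: drop; pos5(id94) recv 93: drop; pos1(id80) recv 95: fwd
Round 3: pos2(id52) recv 95: fwd
Round 4: pos3(id93) recv 95: fwd
Round 5: pos4(id32) recv 95: fwd
Round 6: pos5(id94) recv 95: fwd
Round 7: pos6(id95) recv 95: ELECTED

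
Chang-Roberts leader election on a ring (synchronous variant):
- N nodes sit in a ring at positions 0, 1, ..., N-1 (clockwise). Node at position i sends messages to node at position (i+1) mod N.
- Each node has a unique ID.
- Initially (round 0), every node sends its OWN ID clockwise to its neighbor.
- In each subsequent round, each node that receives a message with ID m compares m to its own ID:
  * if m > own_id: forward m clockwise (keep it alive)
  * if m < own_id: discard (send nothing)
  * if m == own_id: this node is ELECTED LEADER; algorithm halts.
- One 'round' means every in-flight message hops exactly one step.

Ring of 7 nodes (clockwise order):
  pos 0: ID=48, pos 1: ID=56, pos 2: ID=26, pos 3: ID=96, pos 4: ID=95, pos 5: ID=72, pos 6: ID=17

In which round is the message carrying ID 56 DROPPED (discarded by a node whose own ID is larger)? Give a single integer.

Round 1: pos1(id56) recv 48: drop; pos2(id26) recv 56: fwd; pos3(id96) recv 26: drop; pos4(id95) recv 96: fwd; pos5(id72) recv 95: fwd; pos6(id17) recv 72: fwd; pos0(id48) recv 17: drop
Round 2: pos3(id96) recv 56: drop; pos5(id72) recv 96: fwd; pos6(id17) recv 95: fwd; pos0(id48) recv 72: fwd
Round 3: pos6(id17) recv 96: fwd; pos0(id48) recv 95: fwd; pos1(id56) recv 72: fwd
Round 4: pos0(id48) recv 96: fwd; pos1(id56) recv 95: fwd; pos2(id26) recv 72: fwd
Round 5: pos1(id56) recv 96: fwd; pos2(id26) recv 95: fwd; pos3(id96) recv 72: drop
Round 6: pos2(id26) recv 96: fwd; pos3(id96) recv 95: drop
Round 7: pos3(id96) recv 96: ELECTED
Message ID 56 originates at pos 1; dropped at pos 3 in round 2

Answer: 2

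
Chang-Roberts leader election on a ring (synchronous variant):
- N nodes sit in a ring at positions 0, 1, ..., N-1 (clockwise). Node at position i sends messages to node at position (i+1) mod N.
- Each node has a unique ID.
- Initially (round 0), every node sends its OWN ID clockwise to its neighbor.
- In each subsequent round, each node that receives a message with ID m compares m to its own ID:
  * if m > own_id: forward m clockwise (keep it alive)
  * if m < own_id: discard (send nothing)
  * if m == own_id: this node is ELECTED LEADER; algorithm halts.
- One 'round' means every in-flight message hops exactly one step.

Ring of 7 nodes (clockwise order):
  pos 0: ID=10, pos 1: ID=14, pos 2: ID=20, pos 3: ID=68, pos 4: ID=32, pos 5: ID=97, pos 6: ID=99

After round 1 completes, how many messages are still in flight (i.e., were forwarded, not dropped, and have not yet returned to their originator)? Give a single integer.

Round 1: pos1(id14) recv 10: drop; pos2(id20) recv 14: drop; pos3(id68) recv 20: drop; pos4(id32) recv 68: fwd; pos5(id97) recv 32: drop; pos6(id99) recv 97: drop; pos0(id10) recv 99: fwd
After round 1: 2 messages still in flight

Answer: 2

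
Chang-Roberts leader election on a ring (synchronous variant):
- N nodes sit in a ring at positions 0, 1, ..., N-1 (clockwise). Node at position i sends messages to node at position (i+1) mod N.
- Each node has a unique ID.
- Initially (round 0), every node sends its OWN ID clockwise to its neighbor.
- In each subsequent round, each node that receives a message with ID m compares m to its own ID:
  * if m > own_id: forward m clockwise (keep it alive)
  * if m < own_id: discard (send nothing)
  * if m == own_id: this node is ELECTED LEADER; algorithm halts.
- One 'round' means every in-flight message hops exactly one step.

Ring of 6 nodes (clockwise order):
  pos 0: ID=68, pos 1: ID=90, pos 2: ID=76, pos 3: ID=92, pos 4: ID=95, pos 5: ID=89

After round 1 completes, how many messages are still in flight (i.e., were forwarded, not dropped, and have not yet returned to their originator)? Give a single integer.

Round 1: pos1(id90) recv 68: drop; pos2(id76) recv 90: fwd; pos3(id92) recv 76: drop; pos4(id95) recv 92: drop; pos5(id89) recv 95: fwd; pos0(id68) recv 89: fwd
After round 1: 3 messages still in flight

Answer: 3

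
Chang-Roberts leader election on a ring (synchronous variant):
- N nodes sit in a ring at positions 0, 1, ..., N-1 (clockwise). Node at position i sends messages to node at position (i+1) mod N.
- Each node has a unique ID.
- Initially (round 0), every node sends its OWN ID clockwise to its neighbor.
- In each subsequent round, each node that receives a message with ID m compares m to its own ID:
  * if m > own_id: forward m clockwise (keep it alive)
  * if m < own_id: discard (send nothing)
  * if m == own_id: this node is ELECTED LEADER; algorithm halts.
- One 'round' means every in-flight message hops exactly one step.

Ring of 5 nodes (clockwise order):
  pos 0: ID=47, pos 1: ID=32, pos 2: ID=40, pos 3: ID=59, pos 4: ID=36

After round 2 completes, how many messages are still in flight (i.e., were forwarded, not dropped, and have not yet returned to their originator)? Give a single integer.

Round 1: pos1(id32) recv 47: fwd; pos2(id40) recv 32: drop; pos3(id59) recv 40: drop; pos4(id36) recv 59: fwd; pos0(id47) recv 36: drop
Round 2: pos2(id40) recv 47: fwd; pos0(id47) recv 59: fwd
After round 2: 2 messages still in flight

Answer: 2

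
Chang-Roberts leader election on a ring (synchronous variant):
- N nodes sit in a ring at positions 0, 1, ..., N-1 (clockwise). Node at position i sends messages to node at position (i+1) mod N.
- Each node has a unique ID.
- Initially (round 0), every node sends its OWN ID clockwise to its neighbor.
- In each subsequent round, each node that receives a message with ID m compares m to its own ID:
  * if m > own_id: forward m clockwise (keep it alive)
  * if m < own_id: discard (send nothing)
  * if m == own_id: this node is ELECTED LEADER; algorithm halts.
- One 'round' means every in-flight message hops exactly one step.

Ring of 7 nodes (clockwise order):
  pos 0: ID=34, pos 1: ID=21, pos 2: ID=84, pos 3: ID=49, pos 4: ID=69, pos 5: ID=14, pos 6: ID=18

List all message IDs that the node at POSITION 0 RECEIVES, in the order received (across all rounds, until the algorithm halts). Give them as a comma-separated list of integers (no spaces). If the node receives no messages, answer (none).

Round 1: pos1(id21) recv 34: fwd; pos2(id84) recv 21: drop; pos3(id49) recv 84: fwd; pos4(id69) recv 49: drop; pos5(id14) recv 69: fwd; pos6(id18) recv 14: drop; pos0(id34) recv 18: drop
Round 2: pos2(id84) recv 34: drop; pos4(id69) recv 84: fwd; pos6(id18) recv 69: fwd
Round 3: pos5(id14) recv 84: fwd; pos0(id34) recv 69: fwd
Round 4: pos6(id18) recv 84: fwd; pos1(id21) recv 69: fwd
Round 5: pos0(id34) recv 84: fwd; pos2(id84) recv 69: drop
Round 6: pos1(id21) recv 84: fwd
Round 7: pos2(id84) recv 84: ELECTED

Answer: 18,69,84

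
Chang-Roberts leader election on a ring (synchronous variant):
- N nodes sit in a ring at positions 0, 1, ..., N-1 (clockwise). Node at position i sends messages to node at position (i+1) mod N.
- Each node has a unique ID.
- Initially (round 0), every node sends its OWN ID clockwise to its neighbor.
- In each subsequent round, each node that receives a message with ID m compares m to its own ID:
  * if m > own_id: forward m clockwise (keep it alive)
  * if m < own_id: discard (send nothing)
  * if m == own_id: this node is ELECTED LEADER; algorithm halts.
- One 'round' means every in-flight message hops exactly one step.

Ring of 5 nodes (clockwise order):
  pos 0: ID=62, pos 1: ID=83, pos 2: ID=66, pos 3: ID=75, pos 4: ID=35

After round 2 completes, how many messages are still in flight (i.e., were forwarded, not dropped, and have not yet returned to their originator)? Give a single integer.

Answer: 2

Derivation:
Round 1: pos1(id83) recv 62: drop; pos2(id66) recv 83: fwd; pos3(id75) recv 66: drop; pos4(id35) recv 75: fwd; pos0(id62) recv 35: drop
Round 2: pos3(id75) recv 83: fwd; pos0(id62) recv 75: fwd
After round 2: 2 messages still in flight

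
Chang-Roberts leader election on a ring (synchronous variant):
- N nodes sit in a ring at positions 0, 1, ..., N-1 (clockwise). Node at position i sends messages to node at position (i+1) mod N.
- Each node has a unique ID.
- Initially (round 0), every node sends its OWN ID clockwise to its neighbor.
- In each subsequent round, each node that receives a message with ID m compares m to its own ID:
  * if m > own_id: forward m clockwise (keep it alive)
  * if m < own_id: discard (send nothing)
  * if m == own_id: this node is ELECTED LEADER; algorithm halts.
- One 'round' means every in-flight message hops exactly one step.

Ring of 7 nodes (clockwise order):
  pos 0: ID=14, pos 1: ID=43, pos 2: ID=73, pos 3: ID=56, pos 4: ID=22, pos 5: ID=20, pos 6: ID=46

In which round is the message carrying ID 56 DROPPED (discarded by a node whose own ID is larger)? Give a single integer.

Answer: 6

Derivation:
Round 1: pos1(id43) recv 14: drop; pos2(id73) recv 43: drop; pos3(id56) recv 73: fwd; pos4(id22) recv 56: fwd; pos5(id20) recv 22: fwd; pos6(id46) recv 20: drop; pos0(id14) recv 46: fwd
Round 2: pos4(id22) recv 73: fwd; pos5(id20) recv 56: fwd; pos6(id46) recv 22: drop; pos1(id43) recv 46: fwd
Round 3: pos5(id20) recv 73: fwd; pos6(id46) recv 56: fwd; pos2(id73) recv 46: drop
Round 4: pos6(id46) recv 73: fwd; pos0(id14) recv 56: fwd
Round 5: pos0(id14) recv 73: fwd; pos1(id43) recv 56: fwd
Round 6: pos1(id43) recv 73: fwd; pos2(id73) recv 56: drop
Round 7: pos2(id73) recv 73: ELECTED
Message ID 56 originates at pos 3; dropped at pos 2 in round 6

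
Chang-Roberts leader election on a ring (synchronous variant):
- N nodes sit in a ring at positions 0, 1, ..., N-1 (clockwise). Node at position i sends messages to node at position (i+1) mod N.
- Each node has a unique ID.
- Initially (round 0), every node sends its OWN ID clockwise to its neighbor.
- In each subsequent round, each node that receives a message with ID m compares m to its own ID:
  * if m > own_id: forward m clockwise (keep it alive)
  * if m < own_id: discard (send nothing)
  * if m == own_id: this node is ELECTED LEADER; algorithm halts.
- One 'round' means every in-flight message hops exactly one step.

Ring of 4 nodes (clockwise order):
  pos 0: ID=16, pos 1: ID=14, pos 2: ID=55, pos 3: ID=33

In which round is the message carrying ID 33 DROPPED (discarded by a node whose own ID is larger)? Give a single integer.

Answer: 3

Derivation:
Round 1: pos1(id14) recv 16: fwd; pos2(id55) recv 14: drop; pos3(id33) recv 55: fwd; pos0(id16) recv 33: fwd
Round 2: pos2(id55) recv 16: drop; pos0(id16) recv 55: fwd; pos1(id14) recv 33: fwd
Round 3: pos1(id14) recv 55: fwd; pos2(id55) recv 33: drop
Round 4: pos2(id55) recv 55: ELECTED
Message ID 33 originates at pos 3; dropped at pos 2 in round 3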